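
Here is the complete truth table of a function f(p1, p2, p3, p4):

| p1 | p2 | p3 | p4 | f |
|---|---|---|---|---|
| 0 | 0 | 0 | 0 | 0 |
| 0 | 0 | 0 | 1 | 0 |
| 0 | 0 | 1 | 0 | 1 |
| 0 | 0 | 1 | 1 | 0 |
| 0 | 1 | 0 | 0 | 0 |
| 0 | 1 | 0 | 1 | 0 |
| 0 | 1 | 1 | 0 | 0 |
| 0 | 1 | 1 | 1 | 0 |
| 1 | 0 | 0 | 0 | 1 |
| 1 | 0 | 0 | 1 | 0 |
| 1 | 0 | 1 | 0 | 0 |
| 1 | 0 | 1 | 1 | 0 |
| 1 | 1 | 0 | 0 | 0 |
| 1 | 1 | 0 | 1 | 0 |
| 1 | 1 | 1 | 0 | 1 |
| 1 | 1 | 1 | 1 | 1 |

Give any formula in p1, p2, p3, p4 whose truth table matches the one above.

f(p1, p2, p3, p4) = (((((p1' · p2') · p3) · p4') + (((p1 · p2') · p3') · p4')) + (((p1 · p2) · p3) · p4')) + (((p1 · p2) · p3) · p4)

f=1 on 4 inputs: (0,0,1,0), (1,0,0,0), (1,1,1,0), (1,1,1,1). Reading each as a conjunction of literals (¬p1·¬p2·p3·¬p4, p1·¬p2·¬p3·¬p4, p1·p2·p3·¬p4, p1·p2·p3·p4) and taking the OR gives the canonical DNF.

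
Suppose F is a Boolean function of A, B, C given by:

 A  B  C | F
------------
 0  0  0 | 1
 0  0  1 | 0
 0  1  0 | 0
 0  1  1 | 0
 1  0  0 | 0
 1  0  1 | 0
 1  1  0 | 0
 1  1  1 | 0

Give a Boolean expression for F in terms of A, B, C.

F(A, B, C) = ~((A | B) | C)

The output is 1 only when every input is 0 — NOR of all inputs.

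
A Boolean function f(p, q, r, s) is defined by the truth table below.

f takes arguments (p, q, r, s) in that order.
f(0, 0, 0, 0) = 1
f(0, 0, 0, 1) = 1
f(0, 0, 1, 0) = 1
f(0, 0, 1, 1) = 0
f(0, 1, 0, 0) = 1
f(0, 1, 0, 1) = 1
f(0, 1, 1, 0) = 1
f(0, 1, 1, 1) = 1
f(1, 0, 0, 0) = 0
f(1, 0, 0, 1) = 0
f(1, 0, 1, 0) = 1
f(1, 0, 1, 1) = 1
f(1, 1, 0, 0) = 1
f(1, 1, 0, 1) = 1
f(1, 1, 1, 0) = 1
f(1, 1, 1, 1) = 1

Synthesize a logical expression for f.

f(p, q, r, s) = ¬(((((¬p ∧ ¬q) ∧ r) ∧ s) ∨ (((p ∧ ¬q) ∧ ¬r) ∧ ¬s)) ∨ (((p ∧ ¬q) ∧ ¬r) ∧ s))

The 0-rows are (0,0,1,1), (1,0,0,0), (1,0,0,1). Take each as a conjunction (¬p·¬q·r·s, p·¬q·¬r·¬s, p·¬q·¬r·s), form their disjunction, and complement — that gives a formula that is 1 everywhere f is.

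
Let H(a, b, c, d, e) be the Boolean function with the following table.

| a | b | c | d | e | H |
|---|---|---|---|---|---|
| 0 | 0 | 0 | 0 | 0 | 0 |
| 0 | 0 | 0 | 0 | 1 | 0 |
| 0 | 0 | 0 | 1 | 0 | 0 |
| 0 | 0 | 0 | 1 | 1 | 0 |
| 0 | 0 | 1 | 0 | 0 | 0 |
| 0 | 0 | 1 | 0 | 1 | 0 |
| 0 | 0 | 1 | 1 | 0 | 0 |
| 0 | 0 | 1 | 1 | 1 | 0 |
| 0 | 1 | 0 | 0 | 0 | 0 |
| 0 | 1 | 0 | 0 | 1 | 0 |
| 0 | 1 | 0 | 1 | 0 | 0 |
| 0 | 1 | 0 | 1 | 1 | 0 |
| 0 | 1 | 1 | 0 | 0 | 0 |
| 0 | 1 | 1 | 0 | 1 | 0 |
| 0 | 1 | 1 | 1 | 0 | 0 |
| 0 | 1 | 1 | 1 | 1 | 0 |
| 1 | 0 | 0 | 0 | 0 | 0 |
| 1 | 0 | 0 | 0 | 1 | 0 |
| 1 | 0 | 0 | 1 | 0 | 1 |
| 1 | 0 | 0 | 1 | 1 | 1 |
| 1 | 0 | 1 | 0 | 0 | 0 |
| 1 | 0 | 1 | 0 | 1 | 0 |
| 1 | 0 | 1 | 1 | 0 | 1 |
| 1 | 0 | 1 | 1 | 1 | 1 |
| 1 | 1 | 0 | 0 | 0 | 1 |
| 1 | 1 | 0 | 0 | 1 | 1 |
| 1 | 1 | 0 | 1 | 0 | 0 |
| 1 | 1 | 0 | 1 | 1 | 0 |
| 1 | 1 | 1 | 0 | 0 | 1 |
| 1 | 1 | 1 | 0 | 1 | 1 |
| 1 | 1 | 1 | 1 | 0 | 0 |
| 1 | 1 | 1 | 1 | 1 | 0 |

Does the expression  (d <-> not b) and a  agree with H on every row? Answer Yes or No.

Yes

Check the formula against H row by row:
  a=0, b=0, c=0, d=0, e=0: formula gives 0, H = 0 ✓
  a=0, b=0, c=0, d=0, e=1: formula gives 0, H = 0 ✓
  a=0, b=0, c=0, d=1, e=0: formula gives 0, H = 0 ✓
  a=0, b=0, c=0, d=1, e=1: formula gives 0, H = 0 ✓
  …and likewise for the remaining 28 rows.
No disagreement on any input; they are logically equivalent.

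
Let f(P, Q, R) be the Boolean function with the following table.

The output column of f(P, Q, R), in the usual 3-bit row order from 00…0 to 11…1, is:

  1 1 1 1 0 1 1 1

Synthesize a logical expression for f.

f(P, Q, R) = ~((P & ~Q) & ~R)

Only row (1,0,0) gives 0. So f is 1 everywhere except there — the complement of the minterm P·¬Q·¬R.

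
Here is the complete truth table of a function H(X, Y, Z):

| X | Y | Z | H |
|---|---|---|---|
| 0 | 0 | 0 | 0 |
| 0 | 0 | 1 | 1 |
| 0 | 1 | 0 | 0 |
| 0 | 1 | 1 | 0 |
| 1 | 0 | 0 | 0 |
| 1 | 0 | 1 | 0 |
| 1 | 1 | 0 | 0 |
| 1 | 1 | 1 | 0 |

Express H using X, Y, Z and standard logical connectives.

H is 1 on exactly one input, (0,0,1), whose minterm is ¬X·¬Y·Z. So H is just that conjunction.

H(X, Y, Z) = (~X & ~Y) & Z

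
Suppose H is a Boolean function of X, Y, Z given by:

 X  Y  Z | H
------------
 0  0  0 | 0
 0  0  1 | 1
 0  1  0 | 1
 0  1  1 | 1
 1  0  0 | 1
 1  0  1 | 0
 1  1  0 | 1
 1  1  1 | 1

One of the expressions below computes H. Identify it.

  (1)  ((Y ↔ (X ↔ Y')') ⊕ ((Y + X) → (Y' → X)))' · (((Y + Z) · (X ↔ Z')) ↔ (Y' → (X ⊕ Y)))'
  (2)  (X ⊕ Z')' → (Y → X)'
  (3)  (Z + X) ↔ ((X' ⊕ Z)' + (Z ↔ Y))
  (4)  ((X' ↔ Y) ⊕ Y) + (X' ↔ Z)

3

(1): at (0,0,1) it gives 0, but H = 1 — eliminated.
(2): at (0,0,0) it gives 1, but H = 0 — eliminated.
(4): at (0,1,0) it gives 0, but H = 1 — eliminated.
That leaves (3). Evaluating it on every row reproduces the table of H exactly.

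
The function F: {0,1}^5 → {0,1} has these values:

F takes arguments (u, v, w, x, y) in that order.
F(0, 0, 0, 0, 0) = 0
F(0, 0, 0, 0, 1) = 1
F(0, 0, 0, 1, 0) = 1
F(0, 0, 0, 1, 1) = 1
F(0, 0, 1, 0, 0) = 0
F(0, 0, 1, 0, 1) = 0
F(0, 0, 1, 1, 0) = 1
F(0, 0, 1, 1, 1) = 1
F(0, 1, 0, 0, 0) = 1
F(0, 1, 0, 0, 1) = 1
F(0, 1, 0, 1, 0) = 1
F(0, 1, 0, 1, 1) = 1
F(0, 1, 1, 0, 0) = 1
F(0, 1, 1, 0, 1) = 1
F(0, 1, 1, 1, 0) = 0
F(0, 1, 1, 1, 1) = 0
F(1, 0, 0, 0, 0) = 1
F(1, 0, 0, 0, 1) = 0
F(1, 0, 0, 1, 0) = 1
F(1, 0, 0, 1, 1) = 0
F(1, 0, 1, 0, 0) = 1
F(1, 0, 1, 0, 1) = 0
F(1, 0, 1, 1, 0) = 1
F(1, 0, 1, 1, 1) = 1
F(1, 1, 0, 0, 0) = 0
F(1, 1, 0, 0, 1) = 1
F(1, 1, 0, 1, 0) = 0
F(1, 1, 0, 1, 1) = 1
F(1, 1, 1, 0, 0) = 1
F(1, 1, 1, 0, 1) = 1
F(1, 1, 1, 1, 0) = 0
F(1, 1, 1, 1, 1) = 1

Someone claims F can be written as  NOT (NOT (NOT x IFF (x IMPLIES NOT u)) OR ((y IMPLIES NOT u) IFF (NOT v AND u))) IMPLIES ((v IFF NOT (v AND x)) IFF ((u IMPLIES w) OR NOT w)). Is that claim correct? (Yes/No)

Check the formula against F row by row:
  u=0, v=0, w=0, x=0, y=0: formula gives 0, F = 0 ✓
  u=0, v=0, w=0, x=0, y=1: formula gives 0, but F = 1 ✗
A single disagreement suffices: at (0,0,0,0,1) they differ, so the formula does not compute F.

No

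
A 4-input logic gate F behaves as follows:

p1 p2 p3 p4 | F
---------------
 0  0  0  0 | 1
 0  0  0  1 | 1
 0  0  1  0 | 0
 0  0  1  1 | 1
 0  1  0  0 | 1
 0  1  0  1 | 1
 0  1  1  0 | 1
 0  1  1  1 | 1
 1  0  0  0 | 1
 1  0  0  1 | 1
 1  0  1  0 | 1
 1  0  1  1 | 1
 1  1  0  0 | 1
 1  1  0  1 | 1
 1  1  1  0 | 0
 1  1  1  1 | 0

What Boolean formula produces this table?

F(p1, p2, p3, p4) = (((((p1' · p2') · p3) · p4') + (((p1 · p2) · p3) · p4')) + (((p1 · p2) · p3) · p4))'

The 0-rows are (0,0,1,0), (1,1,1,0), (1,1,1,1). Take each as a conjunction (¬p1·¬p2·p3·¬p4, p1·p2·p3·¬p4, p1·p2·p3·p4), form their disjunction, and complement — that gives a formula that is 1 everywhere F is.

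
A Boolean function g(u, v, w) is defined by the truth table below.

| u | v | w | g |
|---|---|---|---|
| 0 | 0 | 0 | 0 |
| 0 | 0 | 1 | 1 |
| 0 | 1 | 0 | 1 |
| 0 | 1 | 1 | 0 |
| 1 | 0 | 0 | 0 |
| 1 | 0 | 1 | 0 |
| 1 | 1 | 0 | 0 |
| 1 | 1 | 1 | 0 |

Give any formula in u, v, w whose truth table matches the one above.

g(u, v, w) = ((NOT u AND NOT v) AND w) OR ((NOT u AND v) AND NOT w)

Collect the rows where g=1 — (0,0,1), (0,1,0) — and write one minterm per row: ¬u·¬v·w, ¬u·v·¬w. Their union (logical OR) reproduces the table exactly.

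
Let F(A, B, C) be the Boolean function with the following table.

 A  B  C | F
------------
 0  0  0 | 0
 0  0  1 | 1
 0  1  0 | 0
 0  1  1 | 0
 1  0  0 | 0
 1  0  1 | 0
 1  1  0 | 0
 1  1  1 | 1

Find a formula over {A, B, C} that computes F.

The 1-rows are (0,0,1), (1,1,1). Each contributes one minterm — ¬A·¬B·C; A·B·C — and their disjunction is a sum-of-products form of F.

F(A, B, C) = ((~A & ~B) & C) | ((A & B) & C)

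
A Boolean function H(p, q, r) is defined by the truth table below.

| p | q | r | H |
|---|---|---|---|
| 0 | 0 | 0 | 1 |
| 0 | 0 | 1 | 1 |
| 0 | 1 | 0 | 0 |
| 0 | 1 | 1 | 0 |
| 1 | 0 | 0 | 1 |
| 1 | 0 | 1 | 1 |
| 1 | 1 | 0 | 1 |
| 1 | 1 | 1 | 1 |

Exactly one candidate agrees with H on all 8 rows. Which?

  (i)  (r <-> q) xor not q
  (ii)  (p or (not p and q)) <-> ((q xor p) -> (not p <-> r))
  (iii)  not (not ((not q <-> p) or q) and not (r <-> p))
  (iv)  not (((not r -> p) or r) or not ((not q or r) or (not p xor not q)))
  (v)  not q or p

(i) disagrees with H on (0,0,0) (formula → 0, table → 1); rule it out.
(ii) disagrees with H on (0,0,0) (formula → 0, table → 1); rule it out.
(iii) disagrees with H on (0,0,1) (formula → 0, table → 1); rule it out.
(iv) disagrees with H on (0,0,1) (formula → 0, table → 1); rule it out.
Only (v) survives; checking it on all 8 rows confirms it matches H.

v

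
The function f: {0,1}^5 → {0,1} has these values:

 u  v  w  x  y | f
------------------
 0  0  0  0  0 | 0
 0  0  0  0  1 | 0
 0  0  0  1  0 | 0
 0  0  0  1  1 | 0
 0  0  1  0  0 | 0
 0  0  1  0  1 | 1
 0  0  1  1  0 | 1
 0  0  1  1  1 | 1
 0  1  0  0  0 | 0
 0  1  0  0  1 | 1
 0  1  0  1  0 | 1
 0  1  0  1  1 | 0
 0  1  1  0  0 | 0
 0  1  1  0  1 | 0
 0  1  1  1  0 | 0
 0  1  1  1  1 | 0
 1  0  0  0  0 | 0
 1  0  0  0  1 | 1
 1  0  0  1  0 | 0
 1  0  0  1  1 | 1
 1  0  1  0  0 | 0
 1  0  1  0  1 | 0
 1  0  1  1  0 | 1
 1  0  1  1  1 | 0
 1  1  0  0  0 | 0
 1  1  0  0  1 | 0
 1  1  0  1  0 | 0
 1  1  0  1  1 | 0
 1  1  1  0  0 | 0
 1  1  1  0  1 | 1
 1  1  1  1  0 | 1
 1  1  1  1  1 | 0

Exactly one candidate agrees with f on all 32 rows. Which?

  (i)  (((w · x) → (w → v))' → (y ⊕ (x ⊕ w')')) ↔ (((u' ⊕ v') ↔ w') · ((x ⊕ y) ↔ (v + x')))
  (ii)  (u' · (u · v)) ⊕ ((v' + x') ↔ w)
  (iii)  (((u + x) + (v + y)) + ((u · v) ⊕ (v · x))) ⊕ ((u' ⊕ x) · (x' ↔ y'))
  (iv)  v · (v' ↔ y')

i

(ii) disagrees with f on (0,0,1,0,0) (formula → 1, table → 0); rule it out.
(iii) disagrees with f on (0,0,0,0,0) (formula → 1, table → 0); rule it out.
(iv) disagrees with f on (0,0,1,0,1) (formula → 0, table → 1); rule it out.
Only (i) survives; checking it on all 32 rows confirms it matches f.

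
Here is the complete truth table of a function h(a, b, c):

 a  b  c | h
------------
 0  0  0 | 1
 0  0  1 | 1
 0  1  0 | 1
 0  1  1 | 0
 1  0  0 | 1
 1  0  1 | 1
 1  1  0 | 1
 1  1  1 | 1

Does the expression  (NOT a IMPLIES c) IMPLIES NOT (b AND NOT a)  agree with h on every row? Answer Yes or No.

Test each input against both h and the formula:
  a=0, b=0, c=0: formula gives 1, h = 1 ✓
  a=0, b=0, c=1: formula gives 1, h = 1 ✓
  a=0, b=1, c=0: formula gives 1, h = 1 ✓
  a=0, b=1, c=1: formula gives 0, h = 0 ✓
  a=1, b=0, c=0: formula gives 1, h = 1 ✓
  … (the remaining 3 rows also agree.)
No disagreement on any input; they are logically equivalent.

Yes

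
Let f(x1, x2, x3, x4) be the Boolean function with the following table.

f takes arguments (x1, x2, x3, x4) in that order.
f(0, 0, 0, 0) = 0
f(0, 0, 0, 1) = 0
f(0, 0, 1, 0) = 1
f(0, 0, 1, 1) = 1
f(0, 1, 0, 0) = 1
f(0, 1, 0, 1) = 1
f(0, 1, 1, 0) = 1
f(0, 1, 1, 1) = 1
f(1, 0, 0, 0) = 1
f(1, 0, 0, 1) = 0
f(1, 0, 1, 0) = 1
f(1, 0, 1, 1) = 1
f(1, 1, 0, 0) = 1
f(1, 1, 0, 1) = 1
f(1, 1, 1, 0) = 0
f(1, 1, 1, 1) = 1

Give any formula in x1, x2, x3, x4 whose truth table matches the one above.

The 0-rows are (0,0,0,0), (0,0,0,1), (1,0,0,1), (1,1,1,0). Take each as a conjunction (¬x1·¬x2·¬x3·¬x4, ¬x1·¬x2·¬x3·x4, x1·¬x2·¬x3·x4, x1·x2·x3·¬x4), form their disjunction, and complement — that gives a formula that is 1 everywhere f is.

f(x1, x2, x3, x4) = ~((((((~x1 & ~x2) & ~x3) & ~x4) | (((~x1 & ~x2) & ~x3) & x4)) | (((x1 & ~x2) & ~x3) & x4)) | (((x1 & x2) & x3) & ~x4))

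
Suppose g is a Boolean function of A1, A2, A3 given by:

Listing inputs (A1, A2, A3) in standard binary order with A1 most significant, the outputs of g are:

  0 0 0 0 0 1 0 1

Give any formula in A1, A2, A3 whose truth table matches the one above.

g(A1, A2, A3) = ((A1 · A2') · A3) + ((A1 · A2) · A3)

Collect the rows where g=1 — (1,0,1), (1,1,1) — and write one minterm per row: A1·¬A2·A3, A1·A2·A3. Their union (logical OR) reproduces the table exactly.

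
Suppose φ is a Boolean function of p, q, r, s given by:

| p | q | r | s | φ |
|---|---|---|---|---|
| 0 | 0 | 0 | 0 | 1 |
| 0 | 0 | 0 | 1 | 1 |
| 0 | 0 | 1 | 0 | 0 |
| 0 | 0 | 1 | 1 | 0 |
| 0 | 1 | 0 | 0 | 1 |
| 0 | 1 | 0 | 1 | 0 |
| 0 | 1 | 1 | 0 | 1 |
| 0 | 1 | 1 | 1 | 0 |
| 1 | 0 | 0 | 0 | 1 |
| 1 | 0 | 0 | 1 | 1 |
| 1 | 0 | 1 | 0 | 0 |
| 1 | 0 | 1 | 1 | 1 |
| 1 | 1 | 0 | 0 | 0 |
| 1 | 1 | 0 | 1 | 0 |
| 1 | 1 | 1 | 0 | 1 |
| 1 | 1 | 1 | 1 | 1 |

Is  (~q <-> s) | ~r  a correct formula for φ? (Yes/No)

No

Check the formula against φ row by row:
  p=0, q=0, r=0, s=0: formula gives 1, φ = 1 ✓
  p=0, q=0, r=0, s=1: formula gives 1, φ = 1 ✓
  p=0, q=0, r=1, s=0: formula gives 0, φ = 0 ✓
  p=0, q=0, r=1, s=1: formula gives 1, but φ = 0 ✗
Since they disagree at (0,0,1,1), the expression is not a correct formula for φ.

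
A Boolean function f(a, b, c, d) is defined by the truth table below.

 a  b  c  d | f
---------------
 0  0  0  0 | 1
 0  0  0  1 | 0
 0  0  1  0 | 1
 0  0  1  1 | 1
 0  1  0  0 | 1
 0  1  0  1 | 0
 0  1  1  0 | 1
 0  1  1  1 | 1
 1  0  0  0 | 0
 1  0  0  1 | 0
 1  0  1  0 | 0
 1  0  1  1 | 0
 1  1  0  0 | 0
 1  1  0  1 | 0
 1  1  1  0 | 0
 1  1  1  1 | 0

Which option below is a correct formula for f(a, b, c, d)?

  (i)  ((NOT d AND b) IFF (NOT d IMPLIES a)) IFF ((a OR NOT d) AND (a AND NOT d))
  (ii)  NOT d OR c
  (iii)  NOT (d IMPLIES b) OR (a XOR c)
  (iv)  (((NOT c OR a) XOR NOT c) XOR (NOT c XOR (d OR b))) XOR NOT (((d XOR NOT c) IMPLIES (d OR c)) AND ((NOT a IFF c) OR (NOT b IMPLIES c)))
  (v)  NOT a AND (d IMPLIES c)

(i) fails at (0,0,0,0): the formula yields 0, f is 1.
(ii) fails at (1,0,0,0): the formula yields 1, f is 0.
(iii) fails at (0,0,0,0): the formula yields 0, f is 1.
(iv) fails at (0,0,0,0): the formula yields 0, f is 1.
Only (v) survives; checking it on all 16 rows confirms it matches f.

v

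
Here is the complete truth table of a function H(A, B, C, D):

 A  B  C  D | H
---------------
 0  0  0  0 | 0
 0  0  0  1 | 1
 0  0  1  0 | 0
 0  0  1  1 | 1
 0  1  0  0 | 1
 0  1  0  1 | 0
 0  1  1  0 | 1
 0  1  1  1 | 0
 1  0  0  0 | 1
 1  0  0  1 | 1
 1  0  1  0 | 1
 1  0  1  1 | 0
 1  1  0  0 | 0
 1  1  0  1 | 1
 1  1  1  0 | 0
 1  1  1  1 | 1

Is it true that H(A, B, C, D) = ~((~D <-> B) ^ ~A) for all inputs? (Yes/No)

No

Test each input against both H and the formula:
  A=0, B=0, C=0, D=0: formula gives 0, H = 0 ✓
  A=0, B=0, C=0, D=1: formula gives 1, H = 1 ✓
  A=0, B=0, C=1, D=0: formula gives 0, H = 0 ✓
  A=0, B=0, C=1, D=1: formula gives 1, H = 1 ✓
  …
  A=1, B=0, C=0, D=1: formula gives 0, but H = 1 ✗
Row (1,0,0,1) is a counterexample, so the formula is not equivalent to H.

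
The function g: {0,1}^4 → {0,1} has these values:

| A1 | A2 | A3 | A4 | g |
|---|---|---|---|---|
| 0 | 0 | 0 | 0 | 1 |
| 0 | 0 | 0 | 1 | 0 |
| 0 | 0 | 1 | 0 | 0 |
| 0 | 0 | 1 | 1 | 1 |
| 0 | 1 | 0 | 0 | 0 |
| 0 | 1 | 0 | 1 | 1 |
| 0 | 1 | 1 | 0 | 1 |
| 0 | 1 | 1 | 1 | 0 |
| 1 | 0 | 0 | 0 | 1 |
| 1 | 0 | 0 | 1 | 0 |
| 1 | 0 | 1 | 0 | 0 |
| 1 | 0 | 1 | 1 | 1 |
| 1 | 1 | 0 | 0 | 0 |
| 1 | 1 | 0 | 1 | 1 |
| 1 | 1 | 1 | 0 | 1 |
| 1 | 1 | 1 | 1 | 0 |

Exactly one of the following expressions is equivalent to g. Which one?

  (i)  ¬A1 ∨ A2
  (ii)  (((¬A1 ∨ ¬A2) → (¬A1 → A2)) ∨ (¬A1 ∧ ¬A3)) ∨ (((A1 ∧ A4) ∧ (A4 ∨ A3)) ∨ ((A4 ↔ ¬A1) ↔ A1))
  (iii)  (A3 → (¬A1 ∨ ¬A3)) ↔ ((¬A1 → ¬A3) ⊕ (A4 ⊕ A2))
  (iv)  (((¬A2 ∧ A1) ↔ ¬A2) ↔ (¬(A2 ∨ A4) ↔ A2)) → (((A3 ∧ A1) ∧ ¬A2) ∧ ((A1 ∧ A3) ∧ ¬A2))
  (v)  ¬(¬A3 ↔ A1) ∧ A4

(i) fails at (0,0,0,1): the formula yields 1, g is 0.
(ii) fails at (0,0,0,1): the formula yields 1, g is 0.
(iv) fails at (0,0,0,0): the formula yields 0, g is 1.
(v) fails at (0,0,0,0): the formula yields 0, g is 1.
(iii) is the remaining candidate, and it agrees with g on all 16 inputs.

iii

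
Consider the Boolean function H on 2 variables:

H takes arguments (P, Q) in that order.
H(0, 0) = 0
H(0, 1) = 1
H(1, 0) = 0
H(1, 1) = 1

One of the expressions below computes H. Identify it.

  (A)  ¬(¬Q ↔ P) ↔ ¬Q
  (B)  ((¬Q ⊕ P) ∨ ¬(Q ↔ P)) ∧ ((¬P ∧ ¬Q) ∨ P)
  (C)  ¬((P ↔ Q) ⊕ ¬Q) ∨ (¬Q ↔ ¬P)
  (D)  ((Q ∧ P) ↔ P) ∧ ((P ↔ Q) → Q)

(A): at (0,0) it gives 1, but H = 0 — eliminated.
(B): at (0,0) it gives 1, but H = 0 — eliminated.
(C): at (0,0) it gives 1, but H = 0 — eliminated.
That leaves (D). Evaluating it on every row reproduces the table of H exactly.

D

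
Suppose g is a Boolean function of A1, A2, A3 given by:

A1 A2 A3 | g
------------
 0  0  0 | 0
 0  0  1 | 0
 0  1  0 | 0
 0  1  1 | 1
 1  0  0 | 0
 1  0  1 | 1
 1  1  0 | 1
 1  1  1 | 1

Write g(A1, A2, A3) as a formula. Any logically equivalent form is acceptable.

g=1 on 4 inputs: (0,1,1), (1,0,1), (1,1,0), (1,1,1). Reading each as a conjunction of literals (¬A1·A2·A3, A1·¬A2·A3, A1·A2·¬A3, A1·A2·A3) and taking the OR gives the canonical DNF.

g(A1, A2, A3) = ((((¬A1 ∧ A2) ∧ A3) ∨ ((A1 ∧ ¬A2) ∧ A3)) ∨ ((A1 ∧ A2) ∧ ¬A3)) ∨ ((A1 ∧ A2) ∧ A3)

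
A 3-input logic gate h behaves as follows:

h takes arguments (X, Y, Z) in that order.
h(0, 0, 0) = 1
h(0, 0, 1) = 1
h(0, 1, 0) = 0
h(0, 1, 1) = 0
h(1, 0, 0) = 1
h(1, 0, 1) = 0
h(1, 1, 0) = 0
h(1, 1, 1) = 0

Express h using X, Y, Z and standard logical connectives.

The 1-rows are (0,0,0), (0,0,1), (1,0,0). Each contributes one minterm — ¬X·¬Y·¬Z; ¬X·¬Y·Z; X·¬Y·¬Z — and their disjunction is a sum-of-products form of h.

h(X, Y, Z) = (((NOT X AND NOT Y) AND NOT Z) OR ((NOT X AND NOT Y) AND Z)) OR ((X AND NOT Y) AND NOT Z)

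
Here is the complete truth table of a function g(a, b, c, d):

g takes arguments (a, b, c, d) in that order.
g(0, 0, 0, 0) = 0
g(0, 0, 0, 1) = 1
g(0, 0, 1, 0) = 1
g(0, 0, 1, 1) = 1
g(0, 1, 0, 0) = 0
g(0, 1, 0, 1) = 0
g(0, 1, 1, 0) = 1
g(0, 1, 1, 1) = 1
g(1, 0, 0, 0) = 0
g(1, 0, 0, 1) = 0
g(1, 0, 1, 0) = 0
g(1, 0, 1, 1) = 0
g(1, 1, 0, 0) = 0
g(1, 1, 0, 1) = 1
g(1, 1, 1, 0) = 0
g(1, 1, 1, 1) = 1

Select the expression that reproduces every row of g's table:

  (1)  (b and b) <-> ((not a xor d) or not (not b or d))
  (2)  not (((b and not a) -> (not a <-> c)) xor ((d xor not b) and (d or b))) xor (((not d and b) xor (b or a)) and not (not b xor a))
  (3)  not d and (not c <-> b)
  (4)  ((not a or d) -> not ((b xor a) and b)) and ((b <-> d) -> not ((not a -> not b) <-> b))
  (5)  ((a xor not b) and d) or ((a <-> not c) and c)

(1) fails at (0,0,1,0): the formula yields 0, g is 1.
(2) fails at (0,0,0,1): the formula yields 0, g is 1.
(3) fails at (0,0,0,1): the formula yields 0, g is 1.
(4) fails at (0,0,0,0): the formula yields 1, g is 0.
That leaves (5). Evaluating it on every row reproduces the table of g exactly.

5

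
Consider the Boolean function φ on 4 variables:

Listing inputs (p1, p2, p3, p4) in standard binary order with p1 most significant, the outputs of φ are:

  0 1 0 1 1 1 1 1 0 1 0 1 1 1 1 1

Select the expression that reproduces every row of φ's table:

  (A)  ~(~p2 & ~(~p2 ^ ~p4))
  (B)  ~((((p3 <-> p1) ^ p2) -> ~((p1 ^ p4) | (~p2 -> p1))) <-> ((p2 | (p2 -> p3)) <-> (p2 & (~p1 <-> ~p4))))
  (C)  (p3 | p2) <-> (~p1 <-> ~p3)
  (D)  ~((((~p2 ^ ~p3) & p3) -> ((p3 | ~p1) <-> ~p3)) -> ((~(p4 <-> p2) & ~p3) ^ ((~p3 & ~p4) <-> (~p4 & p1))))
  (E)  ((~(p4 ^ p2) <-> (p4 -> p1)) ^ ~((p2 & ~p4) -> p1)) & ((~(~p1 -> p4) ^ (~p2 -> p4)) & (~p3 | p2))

A

(B) disagrees with φ on (0,0,0,0) (formula → 1, table → 0); rule it out.
(C) disagrees with φ on (0,0,0,1) (formula → 0, table → 1); rule it out.
(D) disagrees with φ on (0,0,0,0) (formula → 1, table → 0); rule it out.
(E) disagrees with φ on (0,0,0,0) (formula → 1, table → 0); rule it out.
Only (A) survives; checking it on all 16 rows confirms it matches φ.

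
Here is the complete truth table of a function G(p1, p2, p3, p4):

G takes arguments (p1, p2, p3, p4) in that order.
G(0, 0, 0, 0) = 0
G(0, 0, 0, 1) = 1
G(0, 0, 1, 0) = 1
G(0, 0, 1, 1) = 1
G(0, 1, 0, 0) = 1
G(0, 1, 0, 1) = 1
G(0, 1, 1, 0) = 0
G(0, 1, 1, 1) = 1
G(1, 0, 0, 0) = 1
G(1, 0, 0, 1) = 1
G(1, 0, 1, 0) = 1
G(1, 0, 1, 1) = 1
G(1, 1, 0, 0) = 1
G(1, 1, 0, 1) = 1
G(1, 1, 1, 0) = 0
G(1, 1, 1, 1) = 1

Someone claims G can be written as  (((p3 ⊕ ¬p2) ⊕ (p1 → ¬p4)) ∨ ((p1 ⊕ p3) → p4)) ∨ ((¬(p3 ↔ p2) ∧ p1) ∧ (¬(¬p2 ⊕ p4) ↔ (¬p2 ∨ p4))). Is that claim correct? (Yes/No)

No

Test each input against both G and the formula:
  p1=0, p2=0, p3=0, p4=0: formula gives 1, but G = 0 ✗
A single disagreement suffices: at (0,0,0,0) they differ, so the formula does not compute G.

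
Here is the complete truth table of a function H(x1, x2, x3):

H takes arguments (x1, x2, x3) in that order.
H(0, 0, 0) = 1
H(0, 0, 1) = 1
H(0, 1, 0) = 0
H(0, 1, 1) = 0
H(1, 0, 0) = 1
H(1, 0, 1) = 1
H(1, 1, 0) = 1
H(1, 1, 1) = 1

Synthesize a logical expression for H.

H is 0 on only 2 rows — (0,1,0), (0,1,1). Writing each as a minterm (¬x1·x2·¬x3, ¬x1·x2·x3) and OR-ing them characterizes exactly where H=0, so H is the negation of that disjunction.

H(x1, x2, x3) = (((x1' · x2) · x3') + ((x1' · x2) · x3))'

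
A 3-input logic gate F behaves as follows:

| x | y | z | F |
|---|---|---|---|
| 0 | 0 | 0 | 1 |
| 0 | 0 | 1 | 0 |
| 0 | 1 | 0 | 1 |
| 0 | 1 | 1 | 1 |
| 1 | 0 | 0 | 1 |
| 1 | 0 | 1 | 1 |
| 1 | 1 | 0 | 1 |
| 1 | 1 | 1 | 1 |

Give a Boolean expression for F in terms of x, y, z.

Only row (0,0,1) gives 0. So F is 1 everywhere except there — the complement of the minterm ¬x·¬y·z.

F(x, y, z) = ¬((¬x ∧ ¬y) ∧ z)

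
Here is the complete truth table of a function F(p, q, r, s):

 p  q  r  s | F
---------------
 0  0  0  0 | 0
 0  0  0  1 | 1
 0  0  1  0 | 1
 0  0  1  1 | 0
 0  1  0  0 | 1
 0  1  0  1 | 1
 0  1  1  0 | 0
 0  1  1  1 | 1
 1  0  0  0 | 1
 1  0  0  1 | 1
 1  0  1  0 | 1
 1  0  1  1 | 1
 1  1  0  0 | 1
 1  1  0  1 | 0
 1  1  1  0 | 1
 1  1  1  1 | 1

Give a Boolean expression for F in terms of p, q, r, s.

F is 0 on only 4 rows — (0,0,0,0), (0,0,1,1), (0,1,1,0), (1,1,0,1). Writing each as a minterm (¬p·¬q·¬r·¬s, ¬p·¬q·r·s, ¬p·q·r·¬s, p·q·¬r·s) and OR-ing them characterizes exactly where F=0, so F is the negation of that disjunction.

F(p, q, r, s) = ((((((p' · q') · r') · s') + (((p' · q') · r) · s)) + (((p' · q) · r) · s')) + (((p · q) · r') · s))'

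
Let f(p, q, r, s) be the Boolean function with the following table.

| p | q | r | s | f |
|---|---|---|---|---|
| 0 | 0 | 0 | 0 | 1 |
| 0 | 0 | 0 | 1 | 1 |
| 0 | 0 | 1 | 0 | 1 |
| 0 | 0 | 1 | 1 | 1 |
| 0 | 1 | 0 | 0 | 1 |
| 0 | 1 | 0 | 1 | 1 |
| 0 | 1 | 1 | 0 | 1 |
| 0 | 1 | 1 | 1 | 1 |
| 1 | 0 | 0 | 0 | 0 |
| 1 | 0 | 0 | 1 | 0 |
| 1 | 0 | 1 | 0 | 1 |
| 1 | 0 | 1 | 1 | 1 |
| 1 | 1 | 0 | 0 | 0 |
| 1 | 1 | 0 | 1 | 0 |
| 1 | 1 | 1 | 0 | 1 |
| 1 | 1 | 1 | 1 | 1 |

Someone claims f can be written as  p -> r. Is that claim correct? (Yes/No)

Yes

Evaluate p -> r on each row and compare to f:
  p=0, q=0, r=0, s=0: formula gives 1, f = 1 ✓
  p=0, q=0, r=0, s=1: formula gives 1, f = 1 ✓
  p=0, q=0, r=1, s=0: formula gives 1, f = 1 ✓
  p=0, q=0, r=1, s=1: formula gives 1, f = 1 ✓
  …and likewise for the remaining 12 rows.
Every row agrees, so the formula is equivalent.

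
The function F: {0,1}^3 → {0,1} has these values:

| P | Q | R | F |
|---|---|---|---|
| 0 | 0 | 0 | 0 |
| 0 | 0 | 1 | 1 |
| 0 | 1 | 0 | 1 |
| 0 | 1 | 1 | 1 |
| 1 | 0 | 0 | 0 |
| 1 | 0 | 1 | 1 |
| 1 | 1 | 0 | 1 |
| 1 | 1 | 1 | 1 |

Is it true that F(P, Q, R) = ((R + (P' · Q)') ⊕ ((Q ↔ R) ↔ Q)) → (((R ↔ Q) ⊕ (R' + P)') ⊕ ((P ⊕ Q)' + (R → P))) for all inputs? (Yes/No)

Check the formula against F row by row:
  P=0, Q=0, R=0: formula gives 0, F = 0 ✓
  P=0, Q=0, R=1: formula gives 1, F = 1 ✓
  P=0, Q=1, R=0: formula gives 1, F = 1 ✓
  P=0, Q=1, R=1: formula gives 1, F = 1 ✓
  P=1, Q=0, R=0: formula gives 0, F = 0 ✓
  … (the remaining 3 rows also agree.)
Every row agrees, so the formula is equivalent.

Yes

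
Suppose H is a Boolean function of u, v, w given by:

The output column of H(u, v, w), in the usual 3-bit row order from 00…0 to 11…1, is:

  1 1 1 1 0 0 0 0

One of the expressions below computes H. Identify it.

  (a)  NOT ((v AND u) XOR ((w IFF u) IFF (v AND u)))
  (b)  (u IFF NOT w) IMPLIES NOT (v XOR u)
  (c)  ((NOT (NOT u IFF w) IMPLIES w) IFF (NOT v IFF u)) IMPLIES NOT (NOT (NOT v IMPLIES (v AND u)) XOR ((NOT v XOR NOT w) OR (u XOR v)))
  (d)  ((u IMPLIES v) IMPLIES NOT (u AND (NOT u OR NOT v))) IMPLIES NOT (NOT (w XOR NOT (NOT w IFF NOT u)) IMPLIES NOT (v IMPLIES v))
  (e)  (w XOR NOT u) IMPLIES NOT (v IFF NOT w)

(a) fails at (0,0,1): the formula yields 0, H is 1.
(b) fails at (0,1,1): the formula yields 0, H is 1.
(c) fails at (0,0,0): the formula yields 0, H is 1.
(e) fails at (0,1,0): the formula yields 0, H is 1.
That leaves (d). Evaluating it on every row reproduces the table of H exactly.

d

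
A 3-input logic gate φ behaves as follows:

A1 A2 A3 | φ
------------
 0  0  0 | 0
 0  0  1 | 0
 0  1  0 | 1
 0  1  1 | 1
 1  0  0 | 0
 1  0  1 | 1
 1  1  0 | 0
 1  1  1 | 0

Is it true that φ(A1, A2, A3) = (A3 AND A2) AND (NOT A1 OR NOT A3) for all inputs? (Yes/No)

No

Test each input against both φ and the formula:
  A1=0, A2=0, A3=0: formula gives 0, φ = 0 ✓
  A1=0, A2=0, A3=1: formula gives 0, φ = 0 ✓
  A1=0, A2=1, A3=0: formula gives 0, but φ = 1 ✗
Row (0,1,0) is a counterexample, so the formula is not equivalent to φ.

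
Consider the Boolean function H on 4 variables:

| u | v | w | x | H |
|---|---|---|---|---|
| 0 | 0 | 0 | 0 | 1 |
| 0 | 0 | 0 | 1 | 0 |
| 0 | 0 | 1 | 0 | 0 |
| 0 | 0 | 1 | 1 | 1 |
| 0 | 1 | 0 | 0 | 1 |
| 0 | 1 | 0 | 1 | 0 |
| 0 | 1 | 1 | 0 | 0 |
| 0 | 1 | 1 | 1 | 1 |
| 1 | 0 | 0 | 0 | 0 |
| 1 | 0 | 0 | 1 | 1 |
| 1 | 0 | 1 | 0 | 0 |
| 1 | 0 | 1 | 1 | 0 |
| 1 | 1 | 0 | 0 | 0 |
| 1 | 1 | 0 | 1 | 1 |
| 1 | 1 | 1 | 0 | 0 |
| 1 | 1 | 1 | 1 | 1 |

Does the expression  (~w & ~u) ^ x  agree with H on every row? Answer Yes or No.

Test each input against both H and the formula:
  u=0, v=0, w=0, x=0: formula gives 1, H = 1 ✓
  u=0, v=0, w=0, x=1: formula gives 0, H = 0 ✓
  u=0, v=0, w=1, x=0: formula gives 0, H = 0 ✓
  u=0, v=0, w=1, x=1: formula gives 1, H = 1 ✓
  …
  u=1, v=0, w=1, x=1: formula gives 1, but H = 0 ✗
Row (1,0,1,1) is a counterexample, so the formula is not equivalent to H.

No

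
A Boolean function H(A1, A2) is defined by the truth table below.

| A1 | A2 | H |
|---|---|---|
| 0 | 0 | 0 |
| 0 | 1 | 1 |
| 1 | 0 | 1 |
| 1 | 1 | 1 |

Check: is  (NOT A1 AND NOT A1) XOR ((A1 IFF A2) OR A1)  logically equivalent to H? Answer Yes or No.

Evaluate (NOT A1 AND NOT A1) XOR ((A1 IFF A2) OR A1) on each row and compare to H:
  A1=0, A2=0: formula gives 0, H = 0 ✓
  A1=0, A2=1: formula gives 1, H = 1 ✓
  A1=1, A2=0: formula gives 1, H = 1 ✓
  A1=1, A2=1: formula gives 1, H = 1 ✓
No disagreement on any input; they are logically equivalent.

Yes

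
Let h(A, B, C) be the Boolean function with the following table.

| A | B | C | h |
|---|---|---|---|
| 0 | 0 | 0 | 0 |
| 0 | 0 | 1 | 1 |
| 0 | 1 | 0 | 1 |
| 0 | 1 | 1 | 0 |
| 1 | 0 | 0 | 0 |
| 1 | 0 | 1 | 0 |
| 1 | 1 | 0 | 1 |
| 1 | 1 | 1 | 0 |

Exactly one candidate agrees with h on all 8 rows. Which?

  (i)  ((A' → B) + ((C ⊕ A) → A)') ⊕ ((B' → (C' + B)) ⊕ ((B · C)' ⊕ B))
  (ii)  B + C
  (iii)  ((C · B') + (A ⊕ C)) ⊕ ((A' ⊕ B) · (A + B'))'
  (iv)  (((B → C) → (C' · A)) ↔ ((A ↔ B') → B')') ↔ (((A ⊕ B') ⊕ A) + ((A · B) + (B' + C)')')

(i): at (0,0,1) it gives 0, but h = 1 — eliminated.
(ii): at (0,1,1) it gives 1, but h = 0 — eliminated.
(iv): at (0,0,0) it gives 1, but h = 0 — eliminated.
Only (iii) survives; checking it on all 8 rows confirms it matches h.

iii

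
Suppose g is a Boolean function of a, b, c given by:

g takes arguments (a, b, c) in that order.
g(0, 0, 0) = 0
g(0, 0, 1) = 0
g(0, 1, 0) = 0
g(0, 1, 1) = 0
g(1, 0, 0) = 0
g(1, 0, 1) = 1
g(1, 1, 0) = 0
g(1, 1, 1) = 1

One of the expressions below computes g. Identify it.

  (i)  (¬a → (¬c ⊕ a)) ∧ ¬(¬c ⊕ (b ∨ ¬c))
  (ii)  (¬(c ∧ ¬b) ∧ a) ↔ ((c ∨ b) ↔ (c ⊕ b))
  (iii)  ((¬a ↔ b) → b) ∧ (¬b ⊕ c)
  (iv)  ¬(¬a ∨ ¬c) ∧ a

iv

(i) fails at (0,0,0): the formula yields 1, g is 0.
(ii) fails at (0,1,1): the formula yields 1, g is 0.
(iii) fails at (0,0,0): the formula yields 1, g is 0.
(iv) is the remaining candidate, and it agrees with g on all 8 inputs.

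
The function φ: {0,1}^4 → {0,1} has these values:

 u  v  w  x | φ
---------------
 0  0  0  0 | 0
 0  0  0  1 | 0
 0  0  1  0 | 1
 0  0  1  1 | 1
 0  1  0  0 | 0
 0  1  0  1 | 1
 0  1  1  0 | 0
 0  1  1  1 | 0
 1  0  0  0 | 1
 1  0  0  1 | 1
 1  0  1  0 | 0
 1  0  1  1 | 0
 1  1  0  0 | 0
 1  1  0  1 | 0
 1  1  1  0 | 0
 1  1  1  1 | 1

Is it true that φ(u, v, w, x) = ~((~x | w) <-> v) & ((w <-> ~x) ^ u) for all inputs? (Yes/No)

Evaluate ~((~x | w) <-> v) & ((w <-> ~x) ^ u) on each row and compare to φ:
  u=0, v=0, w=0, x=0: formula gives 0, φ = 0 ✓
  u=0, v=0, w=0, x=1: formula gives 0, φ = 0 ✓
  u=0, v=0, w=1, x=0: formula gives 1, φ = 1 ✓
  u=0, v=0, w=1, x=1: formula gives 0, but φ = 1 ✗
Row (0,0,1,1) is a counterexample, so the formula is not equivalent to φ.

No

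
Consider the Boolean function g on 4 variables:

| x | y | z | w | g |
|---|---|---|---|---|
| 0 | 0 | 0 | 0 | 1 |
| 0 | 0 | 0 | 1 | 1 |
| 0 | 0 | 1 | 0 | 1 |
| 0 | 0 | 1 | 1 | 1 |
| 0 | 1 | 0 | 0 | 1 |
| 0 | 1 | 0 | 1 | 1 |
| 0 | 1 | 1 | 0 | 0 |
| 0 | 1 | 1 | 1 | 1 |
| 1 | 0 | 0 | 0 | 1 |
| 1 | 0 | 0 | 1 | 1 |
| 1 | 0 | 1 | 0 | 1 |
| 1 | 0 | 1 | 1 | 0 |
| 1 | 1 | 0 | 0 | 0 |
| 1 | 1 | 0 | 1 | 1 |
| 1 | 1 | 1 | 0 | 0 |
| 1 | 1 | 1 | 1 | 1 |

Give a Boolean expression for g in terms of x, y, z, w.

There are just 4 zero rows: (0,1,1,0), (1,0,1,1), (1,1,0,0), (1,1,1,0). Their minterms are ¬x·y·z·¬w, x·¬y·z·w, x·y·¬z·¬w, x·y·z·¬w; the OR of those covers precisely the 0-outputs, and negating it yields g.

g(x, y, z, w) = ((((((x' · y) · z) · w') + (((x · y') · z) · w)) + (((x · y) · z') · w')) + (((x · y) · z) · w'))'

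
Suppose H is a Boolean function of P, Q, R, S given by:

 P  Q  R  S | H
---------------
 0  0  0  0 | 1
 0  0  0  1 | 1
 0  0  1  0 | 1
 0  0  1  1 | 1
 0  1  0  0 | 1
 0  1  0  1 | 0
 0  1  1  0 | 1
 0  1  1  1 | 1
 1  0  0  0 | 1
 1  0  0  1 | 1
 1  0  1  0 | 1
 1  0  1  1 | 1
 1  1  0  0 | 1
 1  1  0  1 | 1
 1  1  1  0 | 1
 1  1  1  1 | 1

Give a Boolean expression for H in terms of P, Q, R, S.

H(P, Q, R, S) = (((P' · Q) · R') · S)'

H is 0 on exactly one input, (0,1,0,1), whose minterm is ¬P·Q·¬R·S. So H is the negation of that single conjunction.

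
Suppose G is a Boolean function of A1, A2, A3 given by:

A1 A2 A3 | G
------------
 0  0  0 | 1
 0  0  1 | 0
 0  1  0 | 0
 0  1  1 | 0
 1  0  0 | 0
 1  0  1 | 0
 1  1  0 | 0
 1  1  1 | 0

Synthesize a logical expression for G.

The output is 1 only when every input is 0 — NOR of all inputs.

G(A1, A2, A3) = ((A1 + A2) + A3)'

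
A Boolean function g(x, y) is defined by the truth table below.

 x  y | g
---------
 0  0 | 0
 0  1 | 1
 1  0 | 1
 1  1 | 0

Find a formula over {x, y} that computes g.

g(x, y) = x ⊕ y

The output is 1 exactly when an odd number of inputs are 1 — the 2-way XOR (parity).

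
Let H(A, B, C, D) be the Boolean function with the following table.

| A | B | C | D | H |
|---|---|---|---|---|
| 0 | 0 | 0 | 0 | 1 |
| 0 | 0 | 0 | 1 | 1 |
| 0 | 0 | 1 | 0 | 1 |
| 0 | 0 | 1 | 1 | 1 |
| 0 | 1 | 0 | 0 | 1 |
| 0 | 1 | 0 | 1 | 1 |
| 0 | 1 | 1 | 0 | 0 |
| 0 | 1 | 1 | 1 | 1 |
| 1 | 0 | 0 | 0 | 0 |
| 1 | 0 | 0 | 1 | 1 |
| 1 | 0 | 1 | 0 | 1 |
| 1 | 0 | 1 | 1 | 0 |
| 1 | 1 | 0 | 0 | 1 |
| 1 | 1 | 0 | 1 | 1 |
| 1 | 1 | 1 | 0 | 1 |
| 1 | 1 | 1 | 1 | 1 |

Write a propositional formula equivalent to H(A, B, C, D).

H(A, B, C, D) = ~(((((~A & B) & C) & ~D) | (((A & ~B) & ~C) & ~D)) | (((A & ~B) & C) & D))

The 0-rows are (0,1,1,0), (1,0,0,0), (1,0,1,1). Take each as a conjunction (¬A·B·C·¬D, A·¬B·¬C·¬D, A·¬B·C·D), form their disjunction, and complement — that gives a formula that is 1 everywhere H is.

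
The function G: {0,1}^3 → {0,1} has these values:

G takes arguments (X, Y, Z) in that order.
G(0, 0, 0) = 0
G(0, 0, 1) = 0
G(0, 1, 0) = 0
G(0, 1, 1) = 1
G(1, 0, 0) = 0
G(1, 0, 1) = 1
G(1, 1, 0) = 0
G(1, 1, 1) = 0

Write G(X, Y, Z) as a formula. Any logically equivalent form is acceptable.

G(X, Y, Z) = ((X' · Y) · Z) + ((X · Y') · Z)

Collect the rows where G=1 — (0,1,1), (1,0,1) — and write one minterm per row: ¬X·Y·Z, X·¬Y·Z. Their union (logical OR) reproduces the table exactly.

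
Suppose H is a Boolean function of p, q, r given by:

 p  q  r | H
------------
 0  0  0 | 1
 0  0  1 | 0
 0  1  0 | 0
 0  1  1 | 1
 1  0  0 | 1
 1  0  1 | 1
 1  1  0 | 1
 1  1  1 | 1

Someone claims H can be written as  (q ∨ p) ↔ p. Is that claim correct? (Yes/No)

No

Check the formula against H row by row:
  p=0, q=0, r=0: formula gives 1, H = 1 ✓
  p=0, q=0, r=1: formula gives 1, but H = 0 ✗
Row (0,0,1) is a counterexample, so the formula is not equivalent to H.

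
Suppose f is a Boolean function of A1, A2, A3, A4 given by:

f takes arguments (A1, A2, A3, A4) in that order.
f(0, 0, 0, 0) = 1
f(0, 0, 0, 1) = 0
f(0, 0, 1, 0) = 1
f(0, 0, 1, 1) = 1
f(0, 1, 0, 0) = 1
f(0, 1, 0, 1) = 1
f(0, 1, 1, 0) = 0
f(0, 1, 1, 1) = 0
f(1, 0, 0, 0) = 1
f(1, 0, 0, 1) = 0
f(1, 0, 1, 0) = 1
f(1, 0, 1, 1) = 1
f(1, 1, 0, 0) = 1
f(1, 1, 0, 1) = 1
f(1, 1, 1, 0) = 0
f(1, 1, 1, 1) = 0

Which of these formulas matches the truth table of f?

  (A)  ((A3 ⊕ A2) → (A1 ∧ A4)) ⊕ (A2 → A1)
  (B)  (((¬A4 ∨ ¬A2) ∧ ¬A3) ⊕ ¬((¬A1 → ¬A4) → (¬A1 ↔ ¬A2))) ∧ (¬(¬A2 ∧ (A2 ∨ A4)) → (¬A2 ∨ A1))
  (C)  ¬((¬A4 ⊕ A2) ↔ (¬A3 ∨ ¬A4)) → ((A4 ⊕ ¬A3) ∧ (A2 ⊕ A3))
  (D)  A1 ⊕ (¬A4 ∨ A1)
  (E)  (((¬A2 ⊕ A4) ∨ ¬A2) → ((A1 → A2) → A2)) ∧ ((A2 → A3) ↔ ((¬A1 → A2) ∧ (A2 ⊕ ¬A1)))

(A) fails at (0,0,0,0): the formula yields 0, f is 1.
(B) fails at (0,0,0,1): the formula yields 1, f is 0.
(D) fails at (0,0,1,1): the formula yields 0, f is 1.
(E) fails at (0,0,0,0): the formula yields 0, f is 1.
(C) is the remaining candidate, and it agrees with f on all 16 inputs.

C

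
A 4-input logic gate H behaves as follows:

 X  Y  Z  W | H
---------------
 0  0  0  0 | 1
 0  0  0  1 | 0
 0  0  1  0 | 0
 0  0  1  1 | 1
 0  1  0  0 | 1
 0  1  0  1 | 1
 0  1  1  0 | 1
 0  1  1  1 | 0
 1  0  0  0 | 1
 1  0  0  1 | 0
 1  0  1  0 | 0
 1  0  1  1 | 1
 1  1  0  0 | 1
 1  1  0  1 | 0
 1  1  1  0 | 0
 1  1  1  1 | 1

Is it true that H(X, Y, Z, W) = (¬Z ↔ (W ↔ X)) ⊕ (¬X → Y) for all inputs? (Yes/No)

Evaluate (¬Z ↔ (W ↔ X)) ⊕ (¬X → Y) on each row and compare to H:
  X=0, Y=0, Z=0, W=0: formula gives 1, H = 1 ✓
  X=0, Y=0, Z=0, W=1: formula gives 0, H = 0 ✓
  X=0, Y=0, Z=1, W=0: formula gives 0, H = 0 ✓
  X=0, Y=0, Z=1, W=1: formula gives 1, H = 1 ✓
  X=0, Y=1, Z=0, W=0: formula gives 0, but H = 1 ✗
Row (0,1,0,0) is a counterexample, so the formula is not equivalent to H.

No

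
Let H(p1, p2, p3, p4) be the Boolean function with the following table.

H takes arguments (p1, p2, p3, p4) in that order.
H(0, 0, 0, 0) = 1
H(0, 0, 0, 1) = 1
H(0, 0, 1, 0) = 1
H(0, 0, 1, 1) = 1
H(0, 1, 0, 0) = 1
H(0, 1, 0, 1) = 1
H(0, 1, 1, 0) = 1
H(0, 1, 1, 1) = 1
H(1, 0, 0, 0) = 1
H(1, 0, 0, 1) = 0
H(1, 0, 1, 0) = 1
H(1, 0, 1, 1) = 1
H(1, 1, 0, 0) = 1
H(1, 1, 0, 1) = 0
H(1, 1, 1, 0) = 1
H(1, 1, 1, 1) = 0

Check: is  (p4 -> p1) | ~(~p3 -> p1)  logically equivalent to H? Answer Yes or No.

Check the formula against H row by row:
  p1=0, p2=0, p3=0, p4=0: formula gives 1, H = 1 ✓
  p1=0, p2=0, p3=0, p4=1: formula gives 1, H = 1 ✓
  p1=0, p2=0, p3=1, p4=0: formula gives 1, H = 1 ✓
  p1=0, p2=0, p3=1, p4=1: formula gives 0, but H = 1 ✗
Row (0,0,1,1) is a counterexample, so the formula is not equivalent to H.

No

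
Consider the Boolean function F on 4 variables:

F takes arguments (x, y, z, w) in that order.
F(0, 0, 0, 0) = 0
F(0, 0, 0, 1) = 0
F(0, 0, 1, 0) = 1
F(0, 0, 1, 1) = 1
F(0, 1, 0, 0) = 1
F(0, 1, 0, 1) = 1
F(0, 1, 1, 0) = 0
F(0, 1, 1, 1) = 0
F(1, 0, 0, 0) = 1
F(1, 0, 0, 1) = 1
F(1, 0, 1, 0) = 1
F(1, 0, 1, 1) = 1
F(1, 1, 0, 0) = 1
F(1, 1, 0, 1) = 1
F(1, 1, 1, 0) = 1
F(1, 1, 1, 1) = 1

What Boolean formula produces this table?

F(x, y, z, w) = NOT ((((((NOT x AND NOT y) AND NOT z) AND NOT w) OR (((NOT x AND NOT y) AND NOT z) AND w)) OR (((NOT x AND y) AND z) AND NOT w)) OR (((NOT x AND y) AND z) AND w))

The 0-rows are (0,0,0,0), (0,0,0,1), (0,1,1,0), (0,1,1,1). Take each as a conjunction (¬x·¬y·¬z·¬w, ¬x·¬y·¬z·w, ¬x·y·z·¬w, ¬x·y·z·w), form their disjunction, and complement — that gives a formula that is 1 everywhere F is.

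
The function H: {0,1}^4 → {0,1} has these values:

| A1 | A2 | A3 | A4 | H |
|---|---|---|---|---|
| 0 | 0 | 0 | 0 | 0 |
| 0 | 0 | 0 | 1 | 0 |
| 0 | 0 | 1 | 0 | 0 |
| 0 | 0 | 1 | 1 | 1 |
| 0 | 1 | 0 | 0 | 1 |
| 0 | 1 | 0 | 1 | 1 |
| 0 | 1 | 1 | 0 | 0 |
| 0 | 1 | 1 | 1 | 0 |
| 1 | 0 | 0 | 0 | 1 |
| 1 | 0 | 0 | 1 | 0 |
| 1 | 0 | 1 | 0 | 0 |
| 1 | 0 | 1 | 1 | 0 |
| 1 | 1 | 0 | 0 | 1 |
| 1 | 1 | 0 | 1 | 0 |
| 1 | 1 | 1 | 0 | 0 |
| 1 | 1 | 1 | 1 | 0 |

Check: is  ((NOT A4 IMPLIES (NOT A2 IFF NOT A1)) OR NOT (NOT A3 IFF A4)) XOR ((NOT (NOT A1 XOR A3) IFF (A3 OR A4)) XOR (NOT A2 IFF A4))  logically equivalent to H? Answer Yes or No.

Test each input against both H and the formula:
  A1=0, A2=0, A3=0, A4=0: formula gives 0, H = 0 ✓
  A1=0, A2=0, A3=0, A4=1: formula gives 0, H = 0 ✓
  A1=0, A2=0, A3=1, A4=0: formula gives 0, H = 0 ✓
  A1=0, A2=0, A3=1, A4=1: formula gives 1, H = 1 ✓
  …
  A1=1, A2=0, A3=0, A4=1: formula gives 1, but H = 0 ✗
Since they disagree at (1,0,0,1), the expression is not a correct formula for H.

No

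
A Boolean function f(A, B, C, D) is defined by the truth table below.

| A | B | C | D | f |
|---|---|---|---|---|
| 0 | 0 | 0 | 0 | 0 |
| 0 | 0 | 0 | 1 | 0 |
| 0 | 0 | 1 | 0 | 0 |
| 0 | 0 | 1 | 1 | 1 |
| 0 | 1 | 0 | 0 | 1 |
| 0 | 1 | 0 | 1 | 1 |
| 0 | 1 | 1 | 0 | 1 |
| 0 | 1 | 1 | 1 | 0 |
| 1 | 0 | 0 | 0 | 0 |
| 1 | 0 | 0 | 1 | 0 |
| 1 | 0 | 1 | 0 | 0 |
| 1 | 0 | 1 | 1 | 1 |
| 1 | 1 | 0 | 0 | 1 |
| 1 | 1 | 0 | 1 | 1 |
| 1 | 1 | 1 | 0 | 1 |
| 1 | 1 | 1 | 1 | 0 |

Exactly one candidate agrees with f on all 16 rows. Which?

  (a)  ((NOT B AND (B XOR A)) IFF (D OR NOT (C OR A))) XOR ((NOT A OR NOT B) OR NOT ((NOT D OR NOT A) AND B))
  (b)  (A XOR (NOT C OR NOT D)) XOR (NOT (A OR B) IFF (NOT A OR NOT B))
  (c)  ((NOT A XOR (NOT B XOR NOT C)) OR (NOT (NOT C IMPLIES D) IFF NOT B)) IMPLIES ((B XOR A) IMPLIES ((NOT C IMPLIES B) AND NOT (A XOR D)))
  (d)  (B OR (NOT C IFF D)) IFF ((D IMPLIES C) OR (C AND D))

b

(a) disagrees with f on (0,0,0,0) (formula → 1, table → 0); rule it out.
(c) disagrees with f on (0,0,0,0) (formula → 1, table → 0); rule it out.
(d) disagrees with f on (0,0,1,0) (formula → 1, table → 0); rule it out.
That leaves (b). Evaluating it on every row reproduces the table of f exactly.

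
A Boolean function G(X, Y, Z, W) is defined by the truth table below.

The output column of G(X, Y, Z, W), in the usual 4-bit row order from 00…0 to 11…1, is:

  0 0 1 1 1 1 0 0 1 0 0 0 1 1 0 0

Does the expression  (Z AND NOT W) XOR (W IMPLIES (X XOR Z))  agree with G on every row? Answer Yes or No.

Check the formula against G row by row:
  X=0, Y=0, Z=0, W=0: formula gives 1, but G = 0 ✗
A single disagreement suffices: at (0,0,0,0) they differ, so the formula does not compute G.

No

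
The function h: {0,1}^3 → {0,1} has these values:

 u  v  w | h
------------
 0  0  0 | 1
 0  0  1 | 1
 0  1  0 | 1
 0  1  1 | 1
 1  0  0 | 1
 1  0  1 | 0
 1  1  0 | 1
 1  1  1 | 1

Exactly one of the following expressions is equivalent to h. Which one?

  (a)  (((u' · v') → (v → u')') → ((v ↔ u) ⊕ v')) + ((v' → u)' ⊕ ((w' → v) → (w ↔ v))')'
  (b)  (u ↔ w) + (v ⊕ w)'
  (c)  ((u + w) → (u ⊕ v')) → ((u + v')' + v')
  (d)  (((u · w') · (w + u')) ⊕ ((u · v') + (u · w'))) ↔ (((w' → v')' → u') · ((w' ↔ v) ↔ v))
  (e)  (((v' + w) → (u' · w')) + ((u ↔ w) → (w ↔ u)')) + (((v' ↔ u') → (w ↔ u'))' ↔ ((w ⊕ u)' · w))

e

(a): at (0,1,0) it gives 0, but h = 1 — eliminated.
(b): at (0,0,1) it gives 0, but h = 1 — eliminated.
(c): at (1,0,1) it gives 1, but h = 0 — eliminated.
(d): at (0,0,0) it gives 0, but h = 1 — eliminated.
(e) is the remaining candidate, and it agrees with h on all 8 inputs.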